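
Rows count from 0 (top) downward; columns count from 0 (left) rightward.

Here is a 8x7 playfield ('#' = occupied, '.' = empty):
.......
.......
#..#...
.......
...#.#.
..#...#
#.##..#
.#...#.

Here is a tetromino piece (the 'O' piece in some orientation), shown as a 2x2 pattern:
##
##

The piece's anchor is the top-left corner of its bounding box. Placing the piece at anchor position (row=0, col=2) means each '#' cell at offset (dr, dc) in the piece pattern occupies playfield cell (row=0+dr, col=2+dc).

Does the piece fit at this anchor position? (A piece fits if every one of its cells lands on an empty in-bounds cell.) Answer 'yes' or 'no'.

Check each piece cell at anchor (0, 2):
  offset (0,0) -> (0,2): empty -> OK
  offset (0,1) -> (0,3): empty -> OK
  offset (1,0) -> (1,2): empty -> OK
  offset (1,1) -> (1,3): empty -> OK
All cells valid: yes

Answer: yes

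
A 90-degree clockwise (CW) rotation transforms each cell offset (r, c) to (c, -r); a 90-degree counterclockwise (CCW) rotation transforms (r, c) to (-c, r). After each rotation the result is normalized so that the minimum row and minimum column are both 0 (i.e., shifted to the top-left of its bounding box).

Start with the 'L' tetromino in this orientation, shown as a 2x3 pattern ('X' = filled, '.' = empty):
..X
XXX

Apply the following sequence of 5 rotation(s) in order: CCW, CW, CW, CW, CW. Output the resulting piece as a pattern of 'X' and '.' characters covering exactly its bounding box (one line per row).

Answer: XX
.X
.X

Derivation:
Start:
..X
XXX
After rotation 1 (CCW):
XX
.X
.X
After rotation 2 (CW):
..X
XXX
After rotation 3 (CW):
X.
X.
XX
After rotation 4 (CW):
XXX
X..
After rotation 5 (CW):
XX
.X
.X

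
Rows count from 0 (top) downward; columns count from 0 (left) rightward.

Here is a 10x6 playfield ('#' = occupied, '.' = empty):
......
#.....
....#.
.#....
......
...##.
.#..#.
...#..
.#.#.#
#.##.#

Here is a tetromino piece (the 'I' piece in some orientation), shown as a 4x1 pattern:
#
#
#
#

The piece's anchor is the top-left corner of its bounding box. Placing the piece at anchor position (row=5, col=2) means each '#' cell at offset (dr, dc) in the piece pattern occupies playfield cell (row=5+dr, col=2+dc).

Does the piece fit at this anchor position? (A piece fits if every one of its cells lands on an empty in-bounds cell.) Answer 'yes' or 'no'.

Check each piece cell at anchor (5, 2):
  offset (0,0) -> (5,2): empty -> OK
  offset (1,0) -> (6,2): empty -> OK
  offset (2,0) -> (7,2): empty -> OK
  offset (3,0) -> (8,2): empty -> OK
All cells valid: yes

Answer: yes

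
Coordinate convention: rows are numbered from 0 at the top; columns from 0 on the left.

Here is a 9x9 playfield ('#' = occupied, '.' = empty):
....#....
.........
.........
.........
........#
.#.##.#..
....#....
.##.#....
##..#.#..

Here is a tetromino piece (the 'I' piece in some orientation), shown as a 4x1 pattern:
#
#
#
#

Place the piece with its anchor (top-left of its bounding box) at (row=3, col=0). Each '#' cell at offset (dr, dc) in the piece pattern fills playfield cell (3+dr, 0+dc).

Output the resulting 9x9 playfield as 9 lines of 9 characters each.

Fill (3+0,0+0) = (3,0)
Fill (3+1,0+0) = (4,0)
Fill (3+2,0+0) = (5,0)
Fill (3+3,0+0) = (6,0)

Answer: ....#....
.........
.........
#........
#.......#
##.##.#..
#...#....
.##.#....
##..#.#..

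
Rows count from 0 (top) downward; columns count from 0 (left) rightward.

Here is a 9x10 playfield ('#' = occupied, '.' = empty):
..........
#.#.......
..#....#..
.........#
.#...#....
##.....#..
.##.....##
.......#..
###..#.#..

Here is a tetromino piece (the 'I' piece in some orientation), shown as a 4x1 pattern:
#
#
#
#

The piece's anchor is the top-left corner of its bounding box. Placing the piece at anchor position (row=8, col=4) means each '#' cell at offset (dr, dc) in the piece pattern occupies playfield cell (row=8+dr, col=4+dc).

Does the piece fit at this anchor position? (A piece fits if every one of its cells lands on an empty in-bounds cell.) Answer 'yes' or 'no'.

Check each piece cell at anchor (8, 4):
  offset (0,0) -> (8,4): empty -> OK
  offset (1,0) -> (9,4): out of bounds -> FAIL
  offset (2,0) -> (10,4): out of bounds -> FAIL
  offset (3,0) -> (11,4): out of bounds -> FAIL
All cells valid: no

Answer: no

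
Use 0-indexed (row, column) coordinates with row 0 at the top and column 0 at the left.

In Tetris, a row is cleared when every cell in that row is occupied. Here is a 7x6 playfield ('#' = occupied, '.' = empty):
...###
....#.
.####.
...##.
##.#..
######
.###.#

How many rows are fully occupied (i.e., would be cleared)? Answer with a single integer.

Answer: 1

Derivation:
Check each row:
  row 0: 3 empty cells -> not full
  row 1: 5 empty cells -> not full
  row 2: 2 empty cells -> not full
  row 3: 4 empty cells -> not full
  row 4: 3 empty cells -> not full
  row 5: 0 empty cells -> FULL (clear)
  row 6: 2 empty cells -> not full
Total rows cleared: 1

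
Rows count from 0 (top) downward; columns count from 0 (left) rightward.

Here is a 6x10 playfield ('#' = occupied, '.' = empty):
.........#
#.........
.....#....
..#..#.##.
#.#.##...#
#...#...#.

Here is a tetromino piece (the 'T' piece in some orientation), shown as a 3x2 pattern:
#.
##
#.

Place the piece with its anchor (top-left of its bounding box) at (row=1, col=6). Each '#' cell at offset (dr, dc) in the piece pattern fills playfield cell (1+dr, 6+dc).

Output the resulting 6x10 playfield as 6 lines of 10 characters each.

Answer: .........#
#.....#...
.....###..
..#..####.
#.#.##...#
#...#...#.

Derivation:
Fill (1+0,6+0) = (1,6)
Fill (1+1,6+0) = (2,6)
Fill (1+1,6+1) = (2,7)
Fill (1+2,6+0) = (3,6)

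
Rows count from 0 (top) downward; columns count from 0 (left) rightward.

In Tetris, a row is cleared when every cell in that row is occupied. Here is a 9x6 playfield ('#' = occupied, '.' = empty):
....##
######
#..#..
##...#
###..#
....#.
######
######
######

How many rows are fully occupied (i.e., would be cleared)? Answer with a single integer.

Check each row:
  row 0: 4 empty cells -> not full
  row 1: 0 empty cells -> FULL (clear)
  row 2: 4 empty cells -> not full
  row 3: 3 empty cells -> not full
  row 4: 2 empty cells -> not full
  row 5: 5 empty cells -> not full
  row 6: 0 empty cells -> FULL (clear)
  row 7: 0 empty cells -> FULL (clear)
  row 8: 0 empty cells -> FULL (clear)
Total rows cleared: 4

Answer: 4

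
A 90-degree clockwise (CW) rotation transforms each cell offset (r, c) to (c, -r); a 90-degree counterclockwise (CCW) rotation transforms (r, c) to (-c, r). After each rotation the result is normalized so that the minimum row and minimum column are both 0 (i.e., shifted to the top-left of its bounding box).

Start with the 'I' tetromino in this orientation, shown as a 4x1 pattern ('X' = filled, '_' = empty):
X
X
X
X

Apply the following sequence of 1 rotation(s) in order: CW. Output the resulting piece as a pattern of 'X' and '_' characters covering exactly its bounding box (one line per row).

Answer: XXXX

Derivation:
Start:
X
X
X
X
After rotation 1 (CW):
XXXX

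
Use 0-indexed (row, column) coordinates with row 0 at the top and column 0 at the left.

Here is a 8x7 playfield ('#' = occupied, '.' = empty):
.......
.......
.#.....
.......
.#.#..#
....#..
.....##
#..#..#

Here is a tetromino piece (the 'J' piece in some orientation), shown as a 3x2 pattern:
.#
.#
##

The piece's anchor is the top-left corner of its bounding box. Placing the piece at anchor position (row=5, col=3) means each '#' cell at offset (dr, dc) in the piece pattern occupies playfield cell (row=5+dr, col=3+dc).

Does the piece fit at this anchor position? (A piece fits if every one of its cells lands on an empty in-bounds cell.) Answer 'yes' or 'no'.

Check each piece cell at anchor (5, 3):
  offset (0,1) -> (5,4): occupied ('#') -> FAIL
  offset (1,1) -> (6,4): empty -> OK
  offset (2,0) -> (7,3): occupied ('#') -> FAIL
  offset (2,1) -> (7,4): empty -> OK
All cells valid: no

Answer: no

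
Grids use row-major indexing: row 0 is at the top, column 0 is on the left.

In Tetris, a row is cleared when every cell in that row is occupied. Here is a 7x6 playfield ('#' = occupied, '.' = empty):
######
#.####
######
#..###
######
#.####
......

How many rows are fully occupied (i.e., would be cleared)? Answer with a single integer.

Answer: 3

Derivation:
Check each row:
  row 0: 0 empty cells -> FULL (clear)
  row 1: 1 empty cell -> not full
  row 2: 0 empty cells -> FULL (clear)
  row 3: 2 empty cells -> not full
  row 4: 0 empty cells -> FULL (clear)
  row 5: 1 empty cell -> not full
  row 6: 6 empty cells -> not full
Total rows cleared: 3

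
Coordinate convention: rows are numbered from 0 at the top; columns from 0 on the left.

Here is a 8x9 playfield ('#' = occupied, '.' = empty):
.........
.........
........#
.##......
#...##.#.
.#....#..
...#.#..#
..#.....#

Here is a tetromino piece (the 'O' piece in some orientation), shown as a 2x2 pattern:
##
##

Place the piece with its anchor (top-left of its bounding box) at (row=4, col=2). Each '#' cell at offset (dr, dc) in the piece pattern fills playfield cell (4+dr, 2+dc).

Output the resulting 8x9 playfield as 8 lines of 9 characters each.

Answer: .........
.........
........#
.##......
#.####.#.
.###..#..
...#.#..#
..#.....#

Derivation:
Fill (4+0,2+0) = (4,2)
Fill (4+0,2+1) = (4,3)
Fill (4+1,2+0) = (5,2)
Fill (4+1,2+1) = (5,3)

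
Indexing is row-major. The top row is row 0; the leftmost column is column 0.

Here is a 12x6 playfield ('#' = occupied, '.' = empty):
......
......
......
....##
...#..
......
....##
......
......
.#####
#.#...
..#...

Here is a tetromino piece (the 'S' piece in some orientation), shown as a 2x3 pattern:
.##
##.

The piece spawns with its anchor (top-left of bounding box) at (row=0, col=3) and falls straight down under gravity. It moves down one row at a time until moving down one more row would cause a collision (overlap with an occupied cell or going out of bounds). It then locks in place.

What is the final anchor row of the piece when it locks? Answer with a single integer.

Answer: 1

Derivation:
Spawn at (row=0, col=3). Try each row:
  row 0: fits
  row 1: fits
  row 2: blocked -> lock at row 1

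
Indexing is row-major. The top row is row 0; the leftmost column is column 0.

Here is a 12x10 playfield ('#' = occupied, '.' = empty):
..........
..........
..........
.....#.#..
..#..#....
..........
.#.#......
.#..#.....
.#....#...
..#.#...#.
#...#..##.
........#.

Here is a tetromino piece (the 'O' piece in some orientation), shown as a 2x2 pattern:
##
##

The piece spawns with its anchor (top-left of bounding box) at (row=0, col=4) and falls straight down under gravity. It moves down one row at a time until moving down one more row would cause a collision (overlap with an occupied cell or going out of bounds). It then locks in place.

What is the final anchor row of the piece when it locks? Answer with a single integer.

Answer: 1

Derivation:
Spawn at (row=0, col=4). Try each row:
  row 0: fits
  row 1: fits
  row 2: blocked -> lock at row 1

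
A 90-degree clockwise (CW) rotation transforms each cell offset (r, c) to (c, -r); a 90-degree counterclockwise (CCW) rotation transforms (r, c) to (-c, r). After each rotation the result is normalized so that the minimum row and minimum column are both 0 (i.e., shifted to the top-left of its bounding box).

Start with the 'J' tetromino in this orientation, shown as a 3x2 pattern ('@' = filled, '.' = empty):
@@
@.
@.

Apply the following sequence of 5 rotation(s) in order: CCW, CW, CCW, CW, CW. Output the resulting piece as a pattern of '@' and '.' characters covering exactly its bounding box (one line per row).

Start:
@@
@.
@.
After rotation 1 (CCW):
@..
@@@
After rotation 2 (CW):
@@
@.
@.
After rotation 3 (CCW):
@..
@@@
After rotation 4 (CW):
@@
@.
@.
After rotation 5 (CW):
@@@
..@

Answer: @@@
..@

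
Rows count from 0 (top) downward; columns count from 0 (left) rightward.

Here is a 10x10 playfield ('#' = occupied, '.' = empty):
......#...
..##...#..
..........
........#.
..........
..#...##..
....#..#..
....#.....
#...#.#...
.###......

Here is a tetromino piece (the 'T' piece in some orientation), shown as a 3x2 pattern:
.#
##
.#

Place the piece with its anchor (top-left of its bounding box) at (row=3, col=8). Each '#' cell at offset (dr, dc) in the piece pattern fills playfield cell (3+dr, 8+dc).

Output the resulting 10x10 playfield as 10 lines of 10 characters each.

Fill (3+0,8+1) = (3,9)
Fill (3+1,8+0) = (4,8)
Fill (3+1,8+1) = (4,9)
Fill (3+2,8+1) = (5,9)

Answer: ......#...
..##...#..
..........
........##
........##
..#...##.#
....#..#..
....#.....
#...#.#...
.###......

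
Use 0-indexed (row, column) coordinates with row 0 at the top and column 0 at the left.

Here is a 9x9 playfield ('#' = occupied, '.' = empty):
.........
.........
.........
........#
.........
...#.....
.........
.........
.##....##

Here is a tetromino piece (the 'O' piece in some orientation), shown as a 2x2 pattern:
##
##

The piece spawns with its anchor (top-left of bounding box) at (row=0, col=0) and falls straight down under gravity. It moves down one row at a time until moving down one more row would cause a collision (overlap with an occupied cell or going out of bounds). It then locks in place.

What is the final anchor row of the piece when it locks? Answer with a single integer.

Spawn at (row=0, col=0). Try each row:
  row 0: fits
  row 1: fits
  row 2: fits
  row 3: fits
  row 4: fits
  row 5: fits
  row 6: fits
  row 7: blocked -> lock at row 6

Answer: 6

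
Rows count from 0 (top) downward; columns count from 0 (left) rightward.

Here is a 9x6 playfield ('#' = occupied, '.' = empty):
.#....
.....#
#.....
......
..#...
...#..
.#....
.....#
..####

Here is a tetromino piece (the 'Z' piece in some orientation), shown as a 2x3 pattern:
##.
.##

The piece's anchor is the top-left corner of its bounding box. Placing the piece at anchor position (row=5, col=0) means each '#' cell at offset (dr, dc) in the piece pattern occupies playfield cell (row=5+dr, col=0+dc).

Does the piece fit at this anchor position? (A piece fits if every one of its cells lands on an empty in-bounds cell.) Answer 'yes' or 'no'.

Answer: no

Derivation:
Check each piece cell at anchor (5, 0):
  offset (0,0) -> (5,0): empty -> OK
  offset (0,1) -> (5,1): empty -> OK
  offset (1,1) -> (6,1): occupied ('#') -> FAIL
  offset (1,2) -> (6,2): empty -> OK
All cells valid: no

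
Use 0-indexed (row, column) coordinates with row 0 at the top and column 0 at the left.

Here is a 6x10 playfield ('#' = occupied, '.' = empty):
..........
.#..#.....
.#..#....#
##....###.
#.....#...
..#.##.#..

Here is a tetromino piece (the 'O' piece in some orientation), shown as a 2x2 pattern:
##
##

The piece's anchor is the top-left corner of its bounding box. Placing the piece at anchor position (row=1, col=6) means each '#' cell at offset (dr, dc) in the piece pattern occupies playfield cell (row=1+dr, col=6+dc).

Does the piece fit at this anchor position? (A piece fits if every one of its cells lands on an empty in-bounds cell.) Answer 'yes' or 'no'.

Check each piece cell at anchor (1, 6):
  offset (0,0) -> (1,6): empty -> OK
  offset (0,1) -> (1,7): empty -> OK
  offset (1,0) -> (2,6): empty -> OK
  offset (1,1) -> (2,7): empty -> OK
All cells valid: yes

Answer: yes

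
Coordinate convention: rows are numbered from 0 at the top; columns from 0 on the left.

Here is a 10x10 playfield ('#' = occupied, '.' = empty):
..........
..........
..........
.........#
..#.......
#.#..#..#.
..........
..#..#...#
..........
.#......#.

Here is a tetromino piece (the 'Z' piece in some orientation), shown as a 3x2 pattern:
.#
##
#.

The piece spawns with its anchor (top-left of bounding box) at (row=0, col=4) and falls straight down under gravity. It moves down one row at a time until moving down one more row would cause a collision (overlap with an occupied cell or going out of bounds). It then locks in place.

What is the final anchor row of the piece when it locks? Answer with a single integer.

Answer: 3

Derivation:
Spawn at (row=0, col=4). Try each row:
  row 0: fits
  row 1: fits
  row 2: fits
  row 3: fits
  row 4: blocked -> lock at row 3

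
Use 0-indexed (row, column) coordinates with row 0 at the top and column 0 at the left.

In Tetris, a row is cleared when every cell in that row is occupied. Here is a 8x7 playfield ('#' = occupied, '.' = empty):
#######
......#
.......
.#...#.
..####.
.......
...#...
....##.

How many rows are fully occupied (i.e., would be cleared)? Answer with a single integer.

Check each row:
  row 0: 0 empty cells -> FULL (clear)
  row 1: 6 empty cells -> not full
  row 2: 7 empty cells -> not full
  row 3: 5 empty cells -> not full
  row 4: 3 empty cells -> not full
  row 5: 7 empty cells -> not full
  row 6: 6 empty cells -> not full
  row 7: 5 empty cells -> not full
Total rows cleared: 1

Answer: 1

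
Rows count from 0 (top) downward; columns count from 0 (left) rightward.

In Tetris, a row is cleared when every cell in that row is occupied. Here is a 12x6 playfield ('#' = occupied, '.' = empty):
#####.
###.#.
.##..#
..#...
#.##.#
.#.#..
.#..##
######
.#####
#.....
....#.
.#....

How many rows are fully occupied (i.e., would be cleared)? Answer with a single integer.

Check each row:
  row 0: 1 empty cell -> not full
  row 1: 2 empty cells -> not full
  row 2: 3 empty cells -> not full
  row 3: 5 empty cells -> not full
  row 4: 2 empty cells -> not full
  row 5: 4 empty cells -> not full
  row 6: 3 empty cells -> not full
  row 7: 0 empty cells -> FULL (clear)
  row 8: 1 empty cell -> not full
  row 9: 5 empty cells -> not full
  row 10: 5 empty cells -> not full
  row 11: 5 empty cells -> not full
Total rows cleared: 1

Answer: 1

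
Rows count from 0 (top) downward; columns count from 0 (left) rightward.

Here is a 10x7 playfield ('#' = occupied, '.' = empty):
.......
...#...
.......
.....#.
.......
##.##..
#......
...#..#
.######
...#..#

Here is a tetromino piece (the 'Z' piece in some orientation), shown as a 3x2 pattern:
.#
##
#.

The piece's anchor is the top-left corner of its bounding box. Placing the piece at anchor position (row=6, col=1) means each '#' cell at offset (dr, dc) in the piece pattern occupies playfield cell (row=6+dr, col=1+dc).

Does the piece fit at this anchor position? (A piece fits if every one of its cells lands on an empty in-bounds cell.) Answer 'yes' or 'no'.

Check each piece cell at anchor (6, 1):
  offset (0,1) -> (6,2): empty -> OK
  offset (1,0) -> (7,1): empty -> OK
  offset (1,1) -> (7,2): empty -> OK
  offset (2,0) -> (8,1): occupied ('#') -> FAIL
All cells valid: no

Answer: no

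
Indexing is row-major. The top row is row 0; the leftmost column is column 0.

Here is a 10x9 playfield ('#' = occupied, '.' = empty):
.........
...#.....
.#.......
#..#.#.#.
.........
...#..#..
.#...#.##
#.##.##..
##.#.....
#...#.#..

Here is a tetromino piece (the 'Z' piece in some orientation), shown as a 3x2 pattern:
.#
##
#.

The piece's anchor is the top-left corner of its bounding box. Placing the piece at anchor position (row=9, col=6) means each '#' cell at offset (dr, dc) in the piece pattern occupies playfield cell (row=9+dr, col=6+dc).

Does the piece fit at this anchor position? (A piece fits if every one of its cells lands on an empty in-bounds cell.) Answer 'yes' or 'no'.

Check each piece cell at anchor (9, 6):
  offset (0,1) -> (9,7): empty -> OK
  offset (1,0) -> (10,6): out of bounds -> FAIL
  offset (1,1) -> (10,7): out of bounds -> FAIL
  offset (2,0) -> (11,6): out of bounds -> FAIL
All cells valid: no

Answer: no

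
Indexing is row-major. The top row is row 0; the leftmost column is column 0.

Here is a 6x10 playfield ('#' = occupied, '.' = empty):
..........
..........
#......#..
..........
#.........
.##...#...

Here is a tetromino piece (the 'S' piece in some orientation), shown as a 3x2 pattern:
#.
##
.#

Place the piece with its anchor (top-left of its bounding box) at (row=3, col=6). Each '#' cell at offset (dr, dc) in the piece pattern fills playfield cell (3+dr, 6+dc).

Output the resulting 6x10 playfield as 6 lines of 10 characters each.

Fill (3+0,6+0) = (3,6)
Fill (3+1,6+0) = (4,6)
Fill (3+1,6+1) = (4,7)
Fill (3+2,6+1) = (5,7)

Answer: ..........
..........
#......#..
......#...
#.....##..
.##...##..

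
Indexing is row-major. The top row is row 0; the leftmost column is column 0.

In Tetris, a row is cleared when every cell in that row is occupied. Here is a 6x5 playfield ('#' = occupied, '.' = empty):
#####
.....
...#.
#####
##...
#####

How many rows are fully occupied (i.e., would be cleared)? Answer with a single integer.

Answer: 3

Derivation:
Check each row:
  row 0: 0 empty cells -> FULL (clear)
  row 1: 5 empty cells -> not full
  row 2: 4 empty cells -> not full
  row 3: 0 empty cells -> FULL (clear)
  row 4: 3 empty cells -> not full
  row 5: 0 empty cells -> FULL (clear)
Total rows cleared: 3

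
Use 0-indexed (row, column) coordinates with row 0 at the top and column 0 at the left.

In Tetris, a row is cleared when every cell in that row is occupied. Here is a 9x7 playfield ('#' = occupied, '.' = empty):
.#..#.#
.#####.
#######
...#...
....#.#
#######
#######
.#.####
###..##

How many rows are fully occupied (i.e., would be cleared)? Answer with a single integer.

Answer: 3

Derivation:
Check each row:
  row 0: 4 empty cells -> not full
  row 1: 2 empty cells -> not full
  row 2: 0 empty cells -> FULL (clear)
  row 3: 6 empty cells -> not full
  row 4: 5 empty cells -> not full
  row 5: 0 empty cells -> FULL (clear)
  row 6: 0 empty cells -> FULL (clear)
  row 7: 2 empty cells -> not full
  row 8: 2 empty cells -> not full
Total rows cleared: 3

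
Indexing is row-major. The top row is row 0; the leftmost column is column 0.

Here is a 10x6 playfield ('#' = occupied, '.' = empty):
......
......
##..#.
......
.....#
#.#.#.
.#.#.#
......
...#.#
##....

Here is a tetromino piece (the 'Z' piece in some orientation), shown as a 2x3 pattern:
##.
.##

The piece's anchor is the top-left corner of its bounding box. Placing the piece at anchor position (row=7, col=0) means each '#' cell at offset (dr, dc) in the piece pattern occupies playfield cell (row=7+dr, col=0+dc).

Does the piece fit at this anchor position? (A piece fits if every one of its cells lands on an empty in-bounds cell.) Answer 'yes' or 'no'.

Check each piece cell at anchor (7, 0):
  offset (0,0) -> (7,0): empty -> OK
  offset (0,1) -> (7,1): empty -> OK
  offset (1,1) -> (8,1): empty -> OK
  offset (1,2) -> (8,2): empty -> OK
All cells valid: yes

Answer: yes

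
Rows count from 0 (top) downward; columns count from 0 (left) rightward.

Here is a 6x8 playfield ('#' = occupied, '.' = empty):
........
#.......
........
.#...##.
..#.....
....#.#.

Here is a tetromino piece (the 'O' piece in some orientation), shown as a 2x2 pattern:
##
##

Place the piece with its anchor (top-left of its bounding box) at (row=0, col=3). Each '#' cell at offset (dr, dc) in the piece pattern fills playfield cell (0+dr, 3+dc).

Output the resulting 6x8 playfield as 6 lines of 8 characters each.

Answer: ...##...
#..##...
........
.#...##.
..#.....
....#.#.

Derivation:
Fill (0+0,3+0) = (0,3)
Fill (0+0,3+1) = (0,4)
Fill (0+1,3+0) = (1,3)
Fill (0+1,3+1) = (1,4)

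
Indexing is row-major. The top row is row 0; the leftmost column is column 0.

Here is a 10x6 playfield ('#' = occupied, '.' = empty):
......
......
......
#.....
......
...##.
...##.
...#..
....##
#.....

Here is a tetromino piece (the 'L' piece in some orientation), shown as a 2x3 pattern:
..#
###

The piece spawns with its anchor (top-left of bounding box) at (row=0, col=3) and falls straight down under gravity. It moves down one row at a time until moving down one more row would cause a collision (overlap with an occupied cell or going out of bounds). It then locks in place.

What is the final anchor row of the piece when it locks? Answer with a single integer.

Answer: 3

Derivation:
Spawn at (row=0, col=3). Try each row:
  row 0: fits
  row 1: fits
  row 2: fits
  row 3: fits
  row 4: blocked -> lock at row 3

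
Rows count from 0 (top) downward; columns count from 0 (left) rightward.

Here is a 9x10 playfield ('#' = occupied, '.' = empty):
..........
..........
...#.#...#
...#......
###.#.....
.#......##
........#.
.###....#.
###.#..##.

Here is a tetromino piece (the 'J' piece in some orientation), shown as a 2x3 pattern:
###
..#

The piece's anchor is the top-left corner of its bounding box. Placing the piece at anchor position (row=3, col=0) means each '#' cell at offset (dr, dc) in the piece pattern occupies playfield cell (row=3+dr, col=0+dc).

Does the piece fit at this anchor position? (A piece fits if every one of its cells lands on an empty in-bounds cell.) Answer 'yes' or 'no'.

Check each piece cell at anchor (3, 0):
  offset (0,0) -> (3,0): empty -> OK
  offset (0,1) -> (3,1): empty -> OK
  offset (0,2) -> (3,2): empty -> OK
  offset (1,2) -> (4,2): occupied ('#') -> FAIL
All cells valid: no

Answer: no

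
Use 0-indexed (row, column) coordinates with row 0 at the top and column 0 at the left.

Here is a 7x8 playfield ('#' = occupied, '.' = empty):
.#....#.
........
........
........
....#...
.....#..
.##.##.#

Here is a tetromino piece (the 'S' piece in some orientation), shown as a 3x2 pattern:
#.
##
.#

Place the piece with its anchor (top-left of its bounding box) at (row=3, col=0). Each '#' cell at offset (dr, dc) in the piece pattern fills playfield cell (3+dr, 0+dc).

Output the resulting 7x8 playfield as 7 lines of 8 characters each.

Answer: .#....#.
........
........
#.......
##..#...
.#...#..
.##.##.#

Derivation:
Fill (3+0,0+0) = (3,0)
Fill (3+1,0+0) = (4,0)
Fill (3+1,0+1) = (4,1)
Fill (3+2,0+1) = (5,1)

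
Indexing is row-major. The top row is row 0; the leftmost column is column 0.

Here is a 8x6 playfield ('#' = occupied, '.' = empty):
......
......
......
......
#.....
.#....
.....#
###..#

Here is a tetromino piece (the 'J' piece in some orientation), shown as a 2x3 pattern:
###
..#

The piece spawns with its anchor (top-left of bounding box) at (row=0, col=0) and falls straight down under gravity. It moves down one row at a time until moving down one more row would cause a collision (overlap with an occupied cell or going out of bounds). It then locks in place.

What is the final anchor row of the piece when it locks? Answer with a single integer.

Spawn at (row=0, col=0). Try each row:
  row 0: fits
  row 1: fits
  row 2: fits
  row 3: fits
  row 4: blocked -> lock at row 3

Answer: 3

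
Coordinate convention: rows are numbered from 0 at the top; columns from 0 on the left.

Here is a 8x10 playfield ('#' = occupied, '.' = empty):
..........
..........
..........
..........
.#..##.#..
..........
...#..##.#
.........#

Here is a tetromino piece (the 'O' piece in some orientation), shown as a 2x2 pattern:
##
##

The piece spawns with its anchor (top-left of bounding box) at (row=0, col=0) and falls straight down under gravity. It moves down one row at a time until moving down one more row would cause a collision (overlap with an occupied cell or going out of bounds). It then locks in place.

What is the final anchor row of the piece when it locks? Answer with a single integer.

Answer: 2

Derivation:
Spawn at (row=0, col=0). Try each row:
  row 0: fits
  row 1: fits
  row 2: fits
  row 3: blocked -> lock at row 2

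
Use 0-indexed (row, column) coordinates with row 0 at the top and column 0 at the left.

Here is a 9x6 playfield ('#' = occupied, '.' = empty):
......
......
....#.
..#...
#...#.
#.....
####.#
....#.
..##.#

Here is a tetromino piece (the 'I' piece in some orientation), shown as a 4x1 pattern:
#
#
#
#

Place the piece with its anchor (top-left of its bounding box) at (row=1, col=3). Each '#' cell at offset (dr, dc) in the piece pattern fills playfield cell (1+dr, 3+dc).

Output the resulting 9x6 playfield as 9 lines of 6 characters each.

Answer: ......
...#..
...##.
..##..
#..##.
#.....
####.#
....#.
..##.#

Derivation:
Fill (1+0,3+0) = (1,3)
Fill (1+1,3+0) = (2,3)
Fill (1+2,3+0) = (3,3)
Fill (1+3,3+0) = (4,3)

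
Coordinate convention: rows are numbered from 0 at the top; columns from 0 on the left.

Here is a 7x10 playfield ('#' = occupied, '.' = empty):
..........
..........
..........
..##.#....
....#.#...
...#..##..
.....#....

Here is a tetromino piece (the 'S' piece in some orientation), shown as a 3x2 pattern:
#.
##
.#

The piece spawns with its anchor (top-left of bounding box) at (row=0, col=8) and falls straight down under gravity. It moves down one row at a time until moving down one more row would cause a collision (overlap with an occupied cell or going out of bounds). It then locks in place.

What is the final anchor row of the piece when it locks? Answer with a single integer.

Spawn at (row=0, col=8). Try each row:
  row 0: fits
  row 1: fits
  row 2: fits
  row 3: fits
  row 4: fits
  row 5: blocked -> lock at row 4

Answer: 4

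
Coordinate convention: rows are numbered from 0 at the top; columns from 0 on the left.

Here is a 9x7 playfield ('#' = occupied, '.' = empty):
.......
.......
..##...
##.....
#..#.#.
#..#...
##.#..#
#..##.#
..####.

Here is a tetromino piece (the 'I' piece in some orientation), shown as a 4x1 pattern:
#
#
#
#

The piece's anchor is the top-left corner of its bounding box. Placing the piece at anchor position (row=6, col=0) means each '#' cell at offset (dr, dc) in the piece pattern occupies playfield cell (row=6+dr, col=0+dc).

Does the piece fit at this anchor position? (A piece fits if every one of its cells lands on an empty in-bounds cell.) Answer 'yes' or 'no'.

Answer: no

Derivation:
Check each piece cell at anchor (6, 0):
  offset (0,0) -> (6,0): occupied ('#') -> FAIL
  offset (1,0) -> (7,0): occupied ('#') -> FAIL
  offset (2,0) -> (8,0): empty -> OK
  offset (3,0) -> (9,0): out of bounds -> FAIL
All cells valid: no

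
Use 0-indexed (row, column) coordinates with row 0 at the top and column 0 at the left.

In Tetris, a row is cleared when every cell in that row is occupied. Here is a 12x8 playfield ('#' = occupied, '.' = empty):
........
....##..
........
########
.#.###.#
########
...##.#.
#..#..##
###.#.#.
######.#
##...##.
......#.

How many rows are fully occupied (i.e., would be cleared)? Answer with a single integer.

Answer: 2

Derivation:
Check each row:
  row 0: 8 empty cells -> not full
  row 1: 6 empty cells -> not full
  row 2: 8 empty cells -> not full
  row 3: 0 empty cells -> FULL (clear)
  row 4: 3 empty cells -> not full
  row 5: 0 empty cells -> FULL (clear)
  row 6: 5 empty cells -> not full
  row 7: 4 empty cells -> not full
  row 8: 3 empty cells -> not full
  row 9: 1 empty cell -> not full
  row 10: 4 empty cells -> not full
  row 11: 7 empty cells -> not full
Total rows cleared: 2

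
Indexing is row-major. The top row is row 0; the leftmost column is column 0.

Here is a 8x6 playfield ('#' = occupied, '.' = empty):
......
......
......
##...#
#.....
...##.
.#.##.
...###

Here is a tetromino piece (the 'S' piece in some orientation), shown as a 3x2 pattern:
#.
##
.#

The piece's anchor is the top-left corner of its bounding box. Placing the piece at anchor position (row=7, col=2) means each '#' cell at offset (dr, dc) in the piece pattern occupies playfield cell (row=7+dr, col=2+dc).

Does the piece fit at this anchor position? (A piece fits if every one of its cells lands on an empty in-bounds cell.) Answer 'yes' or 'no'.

Check each piece cell at anchor (7, 2):
  offset (0,0) -> (7,2): empty -> OK
  offset (1,0) -> (8,2): out of bounds -> FAIL
  offset (1,1) -> (8,3): out of bounds -> FAIL
  offset (2,1) -> (9,3): out of bounds -> FAIL
All cells valid: no

Answer: no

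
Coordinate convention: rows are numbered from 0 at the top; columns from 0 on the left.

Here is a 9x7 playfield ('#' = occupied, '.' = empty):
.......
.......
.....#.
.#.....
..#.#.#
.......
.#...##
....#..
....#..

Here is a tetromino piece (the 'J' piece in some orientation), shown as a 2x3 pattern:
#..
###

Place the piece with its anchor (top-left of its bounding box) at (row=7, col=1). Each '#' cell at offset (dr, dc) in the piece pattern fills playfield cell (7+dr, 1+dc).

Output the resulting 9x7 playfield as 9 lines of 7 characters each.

Answer: .......
.......
.....#.
.#.....
..#.#.#
.......
.#...##
.#..#..
.####..

Derivation:
Fill (7+0,1+0) = (7,1)
Fill (7+1,1+0) = (8,1)
Fill (7+1,1+1) = (8,2)
Fill (7+1,1+2) = (8,3)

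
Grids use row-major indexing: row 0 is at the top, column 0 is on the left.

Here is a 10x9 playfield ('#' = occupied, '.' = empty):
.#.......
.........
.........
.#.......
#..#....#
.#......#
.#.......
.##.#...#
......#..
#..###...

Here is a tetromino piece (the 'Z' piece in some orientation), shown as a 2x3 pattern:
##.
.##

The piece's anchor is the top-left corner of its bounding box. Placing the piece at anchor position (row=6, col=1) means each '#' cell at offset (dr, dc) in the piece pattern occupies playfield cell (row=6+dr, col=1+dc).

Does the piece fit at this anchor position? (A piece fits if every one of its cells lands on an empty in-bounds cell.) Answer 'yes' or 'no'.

Check each piece cell at anchor (6, 1):
  offset (0,0) -> (6,1): occupied ('#') -> FAIL
  offset (0,1) -> (6,2): empty -> OK
  offset (1,1) -> (7,2): occupied ('#') -> FAIL
  offset (1,2) -> (7,3): empty -> OK
All cells valid: no

Answer: no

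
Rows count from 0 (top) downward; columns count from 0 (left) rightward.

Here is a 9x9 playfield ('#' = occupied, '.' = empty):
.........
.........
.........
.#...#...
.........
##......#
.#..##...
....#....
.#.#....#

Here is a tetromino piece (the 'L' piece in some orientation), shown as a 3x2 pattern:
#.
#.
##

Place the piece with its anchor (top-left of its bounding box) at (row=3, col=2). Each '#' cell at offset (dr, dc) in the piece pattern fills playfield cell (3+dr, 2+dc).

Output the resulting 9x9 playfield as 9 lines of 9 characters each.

Answer: .........
.........
.........
.##..#...
..#......
####....#
.#..##...
....#....
.#.#....#

Derivation:
Fill (3+0,2+0) = (3,2)
Fill (3+1,2+0) = (4,2)
Fill (3+2,2+0) = (5,2)
Fill (3+2,2+1) = (5,3)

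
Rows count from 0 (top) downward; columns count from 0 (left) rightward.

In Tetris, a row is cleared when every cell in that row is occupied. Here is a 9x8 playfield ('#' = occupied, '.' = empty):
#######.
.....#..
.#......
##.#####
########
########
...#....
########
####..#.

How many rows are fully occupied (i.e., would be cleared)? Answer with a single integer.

Answer: 3

Derivation:
Check each row:
  row 0: 1 empty cell -> not full
  row 1: 7 empty cells -> not full
  row 2: 7 empty cells -> not full
  row 3: 1 empty cell -> not full
  row 4: 0 empty cells -> FULL (clear)
  row 5: 0 empty cells -> FULL (clear)
  row 6: 7 empty cells -> not full
  row 7: 0 empty cells -> FULL (clear)
  row 8: 3 empty cells -> not full
Total rows cleared: 3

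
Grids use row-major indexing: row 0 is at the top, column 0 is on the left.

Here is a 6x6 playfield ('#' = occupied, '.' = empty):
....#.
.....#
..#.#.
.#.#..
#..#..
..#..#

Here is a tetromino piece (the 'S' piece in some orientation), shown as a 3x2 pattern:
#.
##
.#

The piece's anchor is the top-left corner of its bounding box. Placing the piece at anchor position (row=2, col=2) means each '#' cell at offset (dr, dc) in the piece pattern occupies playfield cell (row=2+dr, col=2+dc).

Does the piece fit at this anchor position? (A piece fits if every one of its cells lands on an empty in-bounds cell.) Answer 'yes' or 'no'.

Answer: no

Derivation:
Check each piece cell at anchor (2, 2):
  offset (0,0) -> (2,2): occupied ('#') -> FAIL
  offset (1,0) -> (3,2): empty -> OK
  offset (1,1) -> (3,3): occupied ('#') -> FAIL
  offset (2,1) -> (4,3): occupied ('#') -> FAIL
All cells valid: no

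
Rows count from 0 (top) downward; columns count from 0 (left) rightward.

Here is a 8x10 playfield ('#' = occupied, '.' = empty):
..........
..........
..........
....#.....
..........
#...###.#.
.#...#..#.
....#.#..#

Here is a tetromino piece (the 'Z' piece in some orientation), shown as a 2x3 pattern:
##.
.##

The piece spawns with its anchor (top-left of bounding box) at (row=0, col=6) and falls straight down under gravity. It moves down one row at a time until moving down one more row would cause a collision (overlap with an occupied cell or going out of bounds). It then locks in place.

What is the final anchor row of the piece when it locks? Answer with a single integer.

Spawn at (row=0, col=6). Try each row:
  row 0: fits
  row 1: fits
  row 2: fits
  row 3: fits
  row 4: blocked -> lock at row 3

Answer: 3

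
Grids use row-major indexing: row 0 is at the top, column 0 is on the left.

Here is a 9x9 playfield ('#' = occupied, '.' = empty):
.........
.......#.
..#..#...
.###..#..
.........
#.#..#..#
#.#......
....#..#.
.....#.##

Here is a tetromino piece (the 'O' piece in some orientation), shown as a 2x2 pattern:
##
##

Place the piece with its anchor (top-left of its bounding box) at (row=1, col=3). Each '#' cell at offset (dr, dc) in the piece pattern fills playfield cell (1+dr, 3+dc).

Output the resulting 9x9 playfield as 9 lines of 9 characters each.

Fill (1+0,3+0) = (1,3)
Fill (1+0,3+1) = (1,4)
Fill (1+1,3+0) = (2,3)
Fill (1+1,3+1) = (2,4)

Answer: .........
...##..#.
..####...
.###..#..
.........
#.#..#..#
#.#......
....#..#.
.....#.##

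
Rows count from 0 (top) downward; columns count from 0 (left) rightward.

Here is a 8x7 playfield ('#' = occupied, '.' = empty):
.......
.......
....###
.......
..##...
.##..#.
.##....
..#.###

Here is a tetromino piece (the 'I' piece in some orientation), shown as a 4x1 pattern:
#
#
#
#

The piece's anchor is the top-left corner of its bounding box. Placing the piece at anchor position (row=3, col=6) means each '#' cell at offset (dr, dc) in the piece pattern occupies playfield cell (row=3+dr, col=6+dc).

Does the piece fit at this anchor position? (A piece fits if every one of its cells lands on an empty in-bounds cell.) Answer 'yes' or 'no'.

Check each piece cell at anchor (3, 6):
  offset (0,0) -> (3,6): empty -> OK
  offset (1,0) -> (4,6): empty -> OK
  offset (2,0) -> (5,6): empty -> OK
  offset (3,0) -> (6,6): empty -> OK
All cells valid: yes

Answer: yes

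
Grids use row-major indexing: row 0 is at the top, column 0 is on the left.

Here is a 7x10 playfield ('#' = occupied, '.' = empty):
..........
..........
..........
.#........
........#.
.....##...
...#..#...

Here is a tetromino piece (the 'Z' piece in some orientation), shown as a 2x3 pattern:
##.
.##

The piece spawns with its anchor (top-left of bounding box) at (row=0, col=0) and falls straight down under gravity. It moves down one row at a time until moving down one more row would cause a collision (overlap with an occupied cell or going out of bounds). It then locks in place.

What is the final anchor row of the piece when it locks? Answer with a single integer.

Answer: 1

Derivation:
Spawn at (row=0, col=0). Try each row:
  row 0: fits
  row 1: fits
  row 2: blocked -> lock at row 1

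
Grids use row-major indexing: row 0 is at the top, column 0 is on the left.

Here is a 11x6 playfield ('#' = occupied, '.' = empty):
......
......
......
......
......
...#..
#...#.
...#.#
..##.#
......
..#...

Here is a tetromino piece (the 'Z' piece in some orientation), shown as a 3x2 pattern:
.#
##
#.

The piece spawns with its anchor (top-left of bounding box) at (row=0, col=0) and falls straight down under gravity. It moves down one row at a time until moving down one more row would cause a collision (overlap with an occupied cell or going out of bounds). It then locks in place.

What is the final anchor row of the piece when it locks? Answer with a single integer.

Answer: 3

Derivation:
Spawn at (row=0, col=0). Try each row:
  row 0: fits
  row 1: fits
  row 2: fits
  row 3: fits
  row 4: blocked -> lock at row 3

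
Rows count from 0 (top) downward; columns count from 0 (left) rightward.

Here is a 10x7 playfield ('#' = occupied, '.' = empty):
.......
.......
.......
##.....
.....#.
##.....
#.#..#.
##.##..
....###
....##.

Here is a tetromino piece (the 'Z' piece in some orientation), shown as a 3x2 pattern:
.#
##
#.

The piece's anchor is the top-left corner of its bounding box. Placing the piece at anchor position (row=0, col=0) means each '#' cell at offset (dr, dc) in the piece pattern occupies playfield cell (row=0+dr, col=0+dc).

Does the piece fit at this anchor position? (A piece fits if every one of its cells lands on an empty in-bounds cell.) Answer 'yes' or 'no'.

Answer: yes

Derivation:
Check each piece cell at anchor (0, 0):
  offset (0,1) -> (0,1): empty -> OK
  offset (1,0) -> (1,0): empty -> OK
  offset (1,1) -> (1,1): empty -> OK
  offset (2,0) -> (2,0): empty -> OK
All cells valid: yes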